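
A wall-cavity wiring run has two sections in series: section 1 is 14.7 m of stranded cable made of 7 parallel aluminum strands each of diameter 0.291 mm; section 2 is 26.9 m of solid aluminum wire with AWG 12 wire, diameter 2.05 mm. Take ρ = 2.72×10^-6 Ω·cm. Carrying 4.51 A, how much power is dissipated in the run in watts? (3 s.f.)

ρ = 2.72×10^-6 Ω·cm = 2.72×10^-8 Ω·m
Section 1: A_strand = π(1.4550e-04)² = 6.651e-08 m²; R₁ = ρL/(N·A_s) = (2.72×10^-8)(14.7)/(7×6.651e-08) = 0.8588 Ω
Section 2: A = π(2.05/2 mm)² = π(1.0250e-03 m)² = 3.301e-06 m²
R₂ = (2.72×10^-8)(26.9)/(3.301e-06) = 0.2217 Ω
R = R₁ + R₂ = 1.081 Ω
P = I²R = (4.51)² × 1.081 = 22.0 W

22.0 W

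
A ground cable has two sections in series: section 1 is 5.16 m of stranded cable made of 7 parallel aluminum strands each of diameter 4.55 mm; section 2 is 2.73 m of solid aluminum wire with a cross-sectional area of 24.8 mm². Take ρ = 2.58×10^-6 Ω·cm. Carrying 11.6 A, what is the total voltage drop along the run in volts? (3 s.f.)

ρ = 2.58×10^-6 Ω·cm = 2.58×10^-8 Ω·m
Section 1: A_strand = π(2.2750e-03)² = 1.626e-05 m²; R₁ = ρL/(N·A_s) = (2.58×10^-8)(5.16)/(7×1.626e-05) = 0.00117 Ω
Section 2: A = 24.8 mm² = 2.480e-05 m²
R₂ = (2.58×10^-8)(2.73)/(2.480e-05) = 0.00284 Ω
R = R₁ + R₂ = 0.00401 Ω
V = IR = 11.6 × 0.00401 = 0.0465 V

0.0465 V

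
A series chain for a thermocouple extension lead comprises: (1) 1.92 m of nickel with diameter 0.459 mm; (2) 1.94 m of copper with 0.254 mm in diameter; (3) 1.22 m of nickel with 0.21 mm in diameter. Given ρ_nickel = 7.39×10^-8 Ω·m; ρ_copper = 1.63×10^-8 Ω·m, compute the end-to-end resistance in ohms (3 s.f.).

4.08 Ω

Seg 1: A = π(d/2)² = π(2.2950e-04 m)² = 1.655e-07 m²
R_1 = (7.39×10^-8)(1.92)/(1.655e-07) = 0.8575 Ω
Seg 2: A = π(d/2)² = π(1.2700e-04 m)² = 5.067e-08 m²
R_2 = (1.63×10^-8)(1.94)/(5.067e-08) = 0.6241 Ω
Seg 3: A = π(d/2)² = π(1.0500e-04 m)² = 3.464e-08 m²
R_3 = (7.39×10^-8)(1.22)/(3.464e-08) = 2.603 Ω
R_total = R_1 + R_2 + R_3 = 4.08 Ω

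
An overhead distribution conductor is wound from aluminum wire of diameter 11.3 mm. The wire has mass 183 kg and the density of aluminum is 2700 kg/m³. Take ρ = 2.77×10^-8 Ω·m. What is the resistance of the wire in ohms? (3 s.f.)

0.187 Ω

A = π(d/2)² = π(5.6500e-03 m)² = 1.0029e-04 m²
L = m/(density·A) = 183/(2700×1.0029e-04) = 675.8 m
R = ρL/A = (2.77×10^-8)(675.8)/(1.0029e-04) = 0.187 Ω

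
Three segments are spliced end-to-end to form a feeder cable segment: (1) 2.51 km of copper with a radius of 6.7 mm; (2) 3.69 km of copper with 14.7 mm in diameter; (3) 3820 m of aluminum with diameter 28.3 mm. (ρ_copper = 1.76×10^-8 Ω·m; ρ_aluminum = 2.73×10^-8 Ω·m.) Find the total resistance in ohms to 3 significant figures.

0.862 Ω

Seg 1: A = πr² = π(6.7000e-03 m)² = 1.410e-04 m²
R_1 = (1.76×10^-8)(2510)/(1.410e-04) = 0.3132 Ω
Seg 2: A = π(d/2)² = π(7.3500e-03 m)² = 1.697e-04 m²
R_2 = (1.76×10^-8)(3690)/(1.697e-04) = 0.3827 Ω
Seg 3: A = π(d/2)² = π(1.4150e-02 m)² = 6.290e-04 m²
R_3 = (2.73×10^-8)(3820)/(6.290e-04) = 0.1658 Ω
R_total = R_1 + R_2 + R_3 = 0.862 Ω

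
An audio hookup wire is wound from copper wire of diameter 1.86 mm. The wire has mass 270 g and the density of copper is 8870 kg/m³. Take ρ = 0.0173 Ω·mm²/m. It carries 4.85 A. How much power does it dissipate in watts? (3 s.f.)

1.68 W

ρ = 0.0173 Ω·mm²/m = 1.73×10^-8 Ω·m
A = π(d/2)² = π(9.3000e-04 m)² = 2.7172e-06 m²
L = m/(density·A) = 0.27/(8870×2.7172e-06) = 11.2 m
R = ρL/A = (1.73×10^-8)(11.2)/(2.7172e-06) = 0.07133 Ω
P = I²R = (4.85)² × 0.07133 = 1.68 W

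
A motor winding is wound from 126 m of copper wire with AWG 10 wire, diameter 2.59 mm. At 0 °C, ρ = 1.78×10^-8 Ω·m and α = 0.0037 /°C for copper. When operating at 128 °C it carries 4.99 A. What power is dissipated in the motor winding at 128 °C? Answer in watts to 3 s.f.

15.6 W

A = π(2.59/2 mm)² = π(1.2950e-03 m)² = 5.269e-06 m²
R₍0₎ = ρL/A = (1.78×10^-8)(126)/(5.269e-06) = 0.4257 Ω
R₍128₎ = R₍0₎(1 + αΔT) = 0.4257 × (1 + 0.0037×128) = 0.6273 Ω
P = I²R = (4.99)² × 0.6273 = 15.6 W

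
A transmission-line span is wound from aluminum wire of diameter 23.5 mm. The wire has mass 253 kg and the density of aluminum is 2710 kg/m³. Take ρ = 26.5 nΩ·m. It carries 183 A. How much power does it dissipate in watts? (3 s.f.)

440 W

ρ = 26.5 nΩ·m = 2.65×10^-8 Ω·m
A = π(d/2)² = π(1.1750e-02 m)² = 4.3374e-04 m²
L = m/(density·A) = 253/(2710×4.3374e-04) = 215.2 m
R = ρL/A = (2.65×10^-8)(215.2)/(4.3374e-04) = 0.01315 Ω
P = I²R = (183)² × 0.01315 = 440 W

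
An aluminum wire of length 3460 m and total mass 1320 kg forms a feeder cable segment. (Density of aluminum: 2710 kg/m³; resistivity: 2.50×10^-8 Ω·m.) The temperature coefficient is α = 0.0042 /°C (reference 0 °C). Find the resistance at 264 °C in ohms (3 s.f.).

A = m/(density·L) = 1320/(2710×3460) = 1.4078e-04 m²
R = ρL/A = (2.50×10^-8)(3460)/(1.4078e-04) = 0.6145 Ω
R(264 °C) = 0.6145 × (1 + 0.0042×264) = 1.30 Ω

1.30 Ω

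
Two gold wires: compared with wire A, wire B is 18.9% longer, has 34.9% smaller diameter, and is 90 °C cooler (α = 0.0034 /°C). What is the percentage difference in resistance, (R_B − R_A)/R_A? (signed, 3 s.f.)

R ∝ ρL/d² with ρ ∝ (1+αΔT), so R_B/R_A = (1 + 18.9/100) × (1 − 34.9/100)⁻² × (1 − 0.0034×90)
= 1.189 × 2.36 × 0.694 = 1.947
(R_B − R_A)/R_A = 1.947 − 1 = 94.7%

94.7%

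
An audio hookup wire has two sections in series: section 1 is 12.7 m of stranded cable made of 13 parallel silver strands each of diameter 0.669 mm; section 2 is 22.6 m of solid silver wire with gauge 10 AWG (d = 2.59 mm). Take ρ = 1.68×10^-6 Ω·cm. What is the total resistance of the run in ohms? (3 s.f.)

ρ = 1.68×10^-6 Ω·cm = 1.68×10^-8 Ω·m
Section 1: A_strand = π(3.3450e-04)² = 3.515e-07 m²; R₁ = ρL/(N·A_s) = (1.68×10^-8)(12.7)/(13×3.515e-07) = 0.04669 Ω
Section 2: A = π(2.59/2 mm)² = π(1.2950e-03 m)² = 5.269e-06 m²
R₂ = (1.68×10^-8)(22.6)/(5.269e-06) = 0.07207 Ω
R = R₁ + R₂ = 0.119 Ω

0.119 Ω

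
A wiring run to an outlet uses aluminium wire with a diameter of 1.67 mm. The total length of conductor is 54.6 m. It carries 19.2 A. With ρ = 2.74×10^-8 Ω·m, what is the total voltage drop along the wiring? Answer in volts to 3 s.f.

13.1 V

A = π(d/2)² = π(8.3500e-04 m)² = 2.190e-06 m²
R = ρL/A = (2.74×10^-8)(54.6)/(2.190e-06) = 0.683 Ω
V = IR = 19.2 × 0.683 = 13.1 V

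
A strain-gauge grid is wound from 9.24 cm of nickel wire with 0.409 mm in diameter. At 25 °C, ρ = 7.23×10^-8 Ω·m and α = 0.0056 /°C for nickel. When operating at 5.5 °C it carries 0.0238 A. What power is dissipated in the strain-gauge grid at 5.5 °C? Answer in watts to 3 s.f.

2.57×10^-5 W

A = π(d/2)² = π(2.0450e-04 m)² = 1.314e-07 m²
R₍25₎ = ρL/A = (7.23×10^-8)(0.0924)/(1.314e-07) = 0.05085 Ω
R₍5.5₎ = R₍25₎(1 + αΔT) = 0.05085 × (1 + 0.0056×-19.5) = 0.0453 Ω
P = I²R = (0.0238)² × 0.0453 = 2.57×10^-5 W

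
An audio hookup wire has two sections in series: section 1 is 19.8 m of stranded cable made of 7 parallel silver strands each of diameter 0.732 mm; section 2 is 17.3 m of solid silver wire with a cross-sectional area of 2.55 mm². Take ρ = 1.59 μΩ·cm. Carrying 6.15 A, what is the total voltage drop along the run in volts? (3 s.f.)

ρ = 1.59 μΩ·cm = 1.59×10^-8 Ω·m
Section 1: A_strand = π(3.6600e-04)² = 4.208e-07 m²; R₁ = ρL/(N·A_s) = (1.59×10^-8)(19.8)/(7×4.208e-07) = 0.1069 Ω
Section 2: A = 2.55 mm² = 2.550e-06 m²
R₂ = (1.59×10^-8)(17.3)/(2.550e-06) = 0.1079 Ω
R = R₁ + R₂ = 0.2147 Ω
V = IR = 6.15 × 0.2147 = 1.32 V

1.32 V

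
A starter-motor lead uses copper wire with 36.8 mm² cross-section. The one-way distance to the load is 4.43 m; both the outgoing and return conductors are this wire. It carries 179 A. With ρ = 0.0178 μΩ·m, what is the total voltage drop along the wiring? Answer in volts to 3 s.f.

0.767 V

ρ = 0.0178 μΩ·m = 1.78×10^-8 Ω·m
A = 36.8 mm² = 3.680e-05 m²
Total conductor length (both ways) L = 2 × 4.43 = 8.86 m
R = ρL/A = (1.78×10^-8)(8.86)/(3.680e-05) = 0.004286 Ω
V = IR = 179 × 0.004286 = 0.767 V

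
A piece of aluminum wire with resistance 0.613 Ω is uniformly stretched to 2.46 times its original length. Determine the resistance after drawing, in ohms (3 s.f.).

3.71 Ω

Volume constant ⇒ A' = A/k with k = 2.46. R' = ρ(kL)/(A/k) = k²R.
R' = 6.052 × 0.613 = 3.71 Ω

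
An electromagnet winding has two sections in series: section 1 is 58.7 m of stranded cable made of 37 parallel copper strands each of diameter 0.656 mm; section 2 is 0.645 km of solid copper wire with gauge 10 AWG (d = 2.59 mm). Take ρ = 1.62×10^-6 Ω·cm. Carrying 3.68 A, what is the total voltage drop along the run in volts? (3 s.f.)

7.58 V

ρ = 1.62×10^-6 Ω·cm = 1.62×10^-8 Ω·m
Section 1: A_strand = π(3.2800e-04)² = 3.380e-07 m²; R₁ = ρL/(N·A_s) = (1.62×10^-8)(58.7)/(37×3.380e-07) = 0.07604 Ω
Section 2: A = π(2.59/2 mm)² = π(1.2950e-03 m)² = 5.269e-06 m²
R₂ = (1.62×10^-8)(645)/(5.269e-06) = 1.983 Ω
R = R₁ + R₂ = 2.059 Ω
V = IR = 3.68 × 2.059 = 7.58 V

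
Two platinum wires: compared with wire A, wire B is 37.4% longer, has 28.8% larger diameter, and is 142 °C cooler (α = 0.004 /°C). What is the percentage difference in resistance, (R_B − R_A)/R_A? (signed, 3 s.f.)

-64.2%

R ∝ ρL/d² with ρ ∝ (1+αΔT), so R_B/R_A = (1 + 37.4/100) × (1 + 28.8/100)⁻² × (1 − 0.004×142)
= 1.374 × 0.6028 × 0.432 = 0.3578
(R_B − R_A)/R_A = 0.3578 − 1 = -64.2%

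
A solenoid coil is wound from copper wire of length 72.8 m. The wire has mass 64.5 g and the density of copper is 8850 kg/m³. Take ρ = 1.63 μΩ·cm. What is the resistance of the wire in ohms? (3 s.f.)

ρ = 1.63 μΩ·cm = 1.63×10^-8 Ω·m
A = m/(density·L) = 0.0645/(8850×72.8) = 1.0011e-07 m²
R = ρL/A = (1.63×10^-8)(72.8)/(1.0011e-07) = 11.9 Ω

11.9 Ω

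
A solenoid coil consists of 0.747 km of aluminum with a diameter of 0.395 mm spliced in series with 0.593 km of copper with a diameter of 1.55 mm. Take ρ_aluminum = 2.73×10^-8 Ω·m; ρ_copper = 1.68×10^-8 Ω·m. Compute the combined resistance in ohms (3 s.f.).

Segment 1: A = π(d/2)² = π(1.9750e-04 m)² = 1.225e-07 m²
R₁ = ρL/A = (2.73×10^-8)(747)/(1.225e-07) = 166.4 Ω
Segment 2: A = π(d/2)² = π(7.7500e-04 m)² = 1.887e-06 m²
R₂ = (1.68×10^-8)(593)/(1.887e-06) = 5.28 Ω
R = R₁ + R₂ = 172 Ω

172 Ω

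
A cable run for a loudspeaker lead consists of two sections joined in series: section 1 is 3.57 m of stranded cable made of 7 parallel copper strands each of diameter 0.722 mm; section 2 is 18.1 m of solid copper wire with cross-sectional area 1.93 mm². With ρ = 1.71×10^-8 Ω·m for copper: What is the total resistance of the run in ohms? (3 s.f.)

0.182 Ω

Section 1: A_strand = π(3.6100e-04)² = 4.094e-07 m²; R₁ = ρL/(N·A_s) = (1.71×10^-8)(3.57)/(7×4.094e-07) = 0.0213 Ω
Section 2: A = 1.93 mm² = 1.930e-06 m²
R₂ = (1.71×10^-8)(18.1)/(1.930e-06) = 0.1604 Ω
R = R₁ + R₂ = 0.182 Ω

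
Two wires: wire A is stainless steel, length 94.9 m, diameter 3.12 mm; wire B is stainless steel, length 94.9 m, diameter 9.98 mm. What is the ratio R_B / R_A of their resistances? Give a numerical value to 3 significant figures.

0.0977

R ∝ ρL/d², so R_B/R_A = (d_A/d_B)²
= (3.12/9.98)² = 0.0977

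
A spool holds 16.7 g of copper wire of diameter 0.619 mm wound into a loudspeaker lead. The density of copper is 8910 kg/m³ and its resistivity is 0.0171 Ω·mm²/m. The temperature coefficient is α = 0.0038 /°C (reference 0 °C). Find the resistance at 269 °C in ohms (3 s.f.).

0.716 Ω

ρ = 0.0171 Ω·mm²/m = 1.71×10^-8 Ω·m
A = π(d/2)² = π(3.0950e-04 m)² = 3.0093e-07 m²
L = m/(density·A) = 0.0167/(8910×3.0093e-07) = 6.228 m
R = ρL/A = (1.71×10^-8)(6.228)/(3.0093e-07) = 0.3539 Ω
R(269 °C) = 0.3539 × (1 + 0.0038×269) = 0.716 Ω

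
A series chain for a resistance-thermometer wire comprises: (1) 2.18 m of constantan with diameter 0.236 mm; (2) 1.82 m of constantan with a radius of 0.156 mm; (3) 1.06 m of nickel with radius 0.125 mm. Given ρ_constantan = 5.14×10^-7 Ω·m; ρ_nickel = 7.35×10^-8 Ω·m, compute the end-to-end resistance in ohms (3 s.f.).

Seg 1: A = π(d/2)² = π(1.1800e-04 m)² = 4.374e-08 m²
R_1 = (5.14×10^-7)(2.18)/(4.374e-08) = 25.62 Ω
Seg 2: A = πr² = π(1.5600e-04 m)² = 7.645e-08 m²
R_2 = (5.14×10^-7)(1.82)/(7.645e-08) = 12.24 Ω
Seg 3: A = πr² = π(1.2500e-04 m)² = 4.909e-08 m²
R_3 = (7.35×10^-8)(1.06)/(4.909e-08) = 1.587 Ω
R_total = R_1 + R_2 + R_3 = 39.4 Ω

39.4 Ω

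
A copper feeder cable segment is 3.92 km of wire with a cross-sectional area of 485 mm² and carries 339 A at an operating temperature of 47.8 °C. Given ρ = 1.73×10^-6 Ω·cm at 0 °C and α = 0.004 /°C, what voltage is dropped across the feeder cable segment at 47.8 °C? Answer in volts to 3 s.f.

ρ = 1.73×10^-6 Ω·cm = 1.73×10^-8 Ω·m
A = 485 mm² = 4.850e-04 m²
R₍0₎ = ρL/A = (1.73×10^-8)(3920)/(4.850e-04) = 0.1398 Ω
R₍47.8₎ = R₍0₎(1 + αΔT) = 0.1398 × (1 + 0.004×47.8) = 0.1666 Ω
V = IR = 339 × 0.1666 = 56.5 V

56.5 V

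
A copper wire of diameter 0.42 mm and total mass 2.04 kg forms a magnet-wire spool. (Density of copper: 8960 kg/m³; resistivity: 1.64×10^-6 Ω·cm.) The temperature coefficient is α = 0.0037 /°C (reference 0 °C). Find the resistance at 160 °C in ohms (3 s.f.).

310 Ω

ρ = 1.64×10^-6 Ω·cm = 1.64×10^-8 Ω·m
A = π(d/2)² = π(2.1000e-04 m)² = 1.3854e-07 m²
L = m/(density·A) = 2.04/(8960×1.3854e-07) = 1643 m
R = ρL/A = (1.64×10^-8)(1643)/(1.3854e-07) = 194.5 Ω
R(160 °C) = 194.5 × (1 + 0.0037×160) = 310 Ω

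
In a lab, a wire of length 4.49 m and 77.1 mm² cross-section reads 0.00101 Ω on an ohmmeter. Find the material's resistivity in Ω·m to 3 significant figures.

1.73×10^-8 Ω·m

A = 77.1 mm² = 7.710e-05 m²
ρ = RA/L = (0.00101)(7.710e-05)/(4.49) = 1.73×10^-8 Ω·m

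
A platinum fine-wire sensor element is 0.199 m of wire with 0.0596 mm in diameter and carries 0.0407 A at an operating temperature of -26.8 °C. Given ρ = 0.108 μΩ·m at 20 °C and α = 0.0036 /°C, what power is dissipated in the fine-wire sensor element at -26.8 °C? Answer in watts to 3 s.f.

ρ = 0.108 μΩ·m = 1.08×10^-7 Ω·m
A = π(d/2)² = π(2.9800e-05 m)² = 2.790e-09 m²
R₍20₎ = ρL/A = (1.08×10^-7)(0.199)/(2.790e-09) = 7.704 Ω
R₍-26.8₎ = R₍20₎(1 + αΔT) = 7.704 × (1 + 0.0036×-46.8) = 6.406 Ω
P = I²R = (0.0407)² × 6.406 = 0.0106 W

0.0106 W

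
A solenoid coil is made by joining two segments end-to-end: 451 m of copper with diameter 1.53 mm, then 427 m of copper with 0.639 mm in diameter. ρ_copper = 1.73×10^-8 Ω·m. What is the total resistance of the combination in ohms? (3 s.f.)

27.3 Ω

Segment 1: A = π(d/2)² = π(7.6500e-04 m)² = 1.839e-06 m²
R₁ = ρL/A = (1.73×10^-8)(451)/(1.839e-06) = 4.244 Ω
Segment 2: A = π(d/2)² = π(3.1950e-04 m)² = 3.207e-07 m²
R₂ = (1.73×10^-8)(427)/(3.207e-07) = 23.03 Ω
R = R₁ + R₂ = 27.3 Ω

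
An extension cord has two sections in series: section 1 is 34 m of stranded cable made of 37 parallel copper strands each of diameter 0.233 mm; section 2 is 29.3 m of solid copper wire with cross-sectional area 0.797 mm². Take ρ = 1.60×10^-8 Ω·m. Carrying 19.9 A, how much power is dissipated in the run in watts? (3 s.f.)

369 W

Section 1: A_strand = π(1.1650e-04)² = 4.264e-08 m²; R₁ = ρL/(N·A_s) = (1.60×10^-8)(34)/(37×4.264e-08) = 0.3448 Ω
Section 2: A = 0.797 mm² = 7.970e-07 m²
R₂ = (1.60×10^-8)(29.3)/(7.970e-07) = 0.5882 Ω
R = R₁ + R₂ = 0.933 Ω
P = I²R = (19.9)² × 0.933 = 369 W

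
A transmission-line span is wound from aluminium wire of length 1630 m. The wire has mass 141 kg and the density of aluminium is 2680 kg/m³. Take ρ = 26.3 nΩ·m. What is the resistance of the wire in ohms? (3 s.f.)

ρ = 26.3 nΩ·m = 2.63×10^-8 Ω·m
A = m/(density·L) = 141/(2680×1630) = 3.2277e-05 m²
R = ρL/A = (2.63×10^-8)(1630)/(3.2277e-05) = 1.33 Ω

1.33 Ω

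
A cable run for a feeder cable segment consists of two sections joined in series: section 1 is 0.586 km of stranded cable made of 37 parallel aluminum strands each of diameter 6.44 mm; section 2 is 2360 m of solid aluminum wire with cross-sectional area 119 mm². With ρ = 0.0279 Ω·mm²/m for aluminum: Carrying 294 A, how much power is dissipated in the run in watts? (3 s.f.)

49000 W

ρ = 0.0279 Ω·mm²/m = 2.79×10^-8 Ω·m
Section 1: A_strand = π(3.2200e-03)² = 3.257e-05 m²; R₁ = ρL/(N·A_s) = (2.79×10^-8)(586)/(37×3.257e-05) = 0.01357 Ω
Section 2: A = 119 mm² = 1.190e-04 m²
R₂ = (2.79×10^-8)(2360)/(1.190e-04) = 0.5533 Ω
R = R₁ + R₂ = 0.5669 Ω
P = I²R = (294)² × 0.5669 = 49000 W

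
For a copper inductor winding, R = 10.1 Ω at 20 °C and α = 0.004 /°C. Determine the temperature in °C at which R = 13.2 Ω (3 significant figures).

96.7 °C

R = R₀(1 + α(T − T₀)) ⇒ T = T₀ + (R/R₀ − 1)/α
T = 20 + (13.2/10.1 − 1)/0.004 = 20 + (0.3069)/0.004 = 96.7 °C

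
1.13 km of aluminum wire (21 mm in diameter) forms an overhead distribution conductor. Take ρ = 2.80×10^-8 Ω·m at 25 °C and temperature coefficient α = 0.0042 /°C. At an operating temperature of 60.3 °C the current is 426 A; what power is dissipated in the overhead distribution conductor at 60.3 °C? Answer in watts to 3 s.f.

19000 W

A = π(d/2)² = π(1.0500e-02 m)² = 3.464e-04 m²
R₍25₎ = ρL/A = (2.80×10^-8)(1130)/(3.464e-04) = 0.09135 Ω
R₍60.3₎ = R₍25₎(1 + αΔT) = 0.09135 × (1 + 0.0042×35.3) = 0.1049 Ω
P = I²R = (426)² × 0.1049 = 19000 W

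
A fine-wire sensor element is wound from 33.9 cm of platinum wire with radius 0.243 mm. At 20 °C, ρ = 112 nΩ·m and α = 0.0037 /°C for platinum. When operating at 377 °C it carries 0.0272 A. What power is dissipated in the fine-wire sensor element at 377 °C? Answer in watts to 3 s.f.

ρ = 112 nΩ·m = 1.12×10^-7 Ω·m
A = πr² = π(2.4300e-04 m)² = 1.855e-07 m²
R₍20₎ = ρL/A = (1.12×10^-7)(0.339)/(1.855e-07) = 0.2047 Ω
R₍377₎ = R₍20₎(1 + αΔT) = 0.2047 × (1 + 0.0037×357) = 0.475 Ω
P = I²R = (0.0272)² × 0.475 = 3.51×10^-4 W

3.51×10^-4 W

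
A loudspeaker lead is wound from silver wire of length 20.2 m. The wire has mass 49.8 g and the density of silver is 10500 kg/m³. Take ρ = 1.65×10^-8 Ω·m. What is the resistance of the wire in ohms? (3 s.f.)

1.42 Ω

A = m/(density·L) = 0.0498/(10500×20.2) = 2.3479e-07 m²
R = ρL/A = (1.65×10^-8)(20.2)/(2.3479e-07) = 1.42 Ω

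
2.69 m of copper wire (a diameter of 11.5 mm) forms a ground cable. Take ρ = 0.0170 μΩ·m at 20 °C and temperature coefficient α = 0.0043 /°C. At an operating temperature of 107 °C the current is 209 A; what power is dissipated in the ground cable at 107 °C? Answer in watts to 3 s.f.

ρ = 0.0170 μΩ·m = 1.70×10^-8 Ω·m
A = π(d/2)² = π(5.7500e-03 m)² = 1.039e-04 m²
R₍20₎ = ρL/A = (1.70×10^-8)(2.69)/(1.039e-04) = 4.403×10^-4 Ω
R₍107₎ = R₍20₎(1 + αΔT) = 4.403×10^-4 × (1 + 0.0043×87) = 6.050×10^-4 Ω
P = I²R = (209)² × 6.050×10^-4 = 26.4 W

26.4 W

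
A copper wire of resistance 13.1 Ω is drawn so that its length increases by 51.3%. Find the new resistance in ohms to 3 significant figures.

30.0 Ω

k = 1 + 51.3/100 = 1.513; volume constant ⇒ A' = A/k, so R' = k²R.
R' = 2.289 × 13.1 = 30.0 Ω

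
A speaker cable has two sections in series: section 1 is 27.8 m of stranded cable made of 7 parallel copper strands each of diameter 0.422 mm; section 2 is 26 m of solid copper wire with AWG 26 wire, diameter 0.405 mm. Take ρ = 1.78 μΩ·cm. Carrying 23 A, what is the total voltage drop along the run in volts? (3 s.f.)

94.3 V

ρ = 1.78 μΩ·cm = 1.78×10^-8 Ω·m
Section 1: A_strand = π(2.1100e-04)² = 1.399e-07 m²; R₁ = ρL/(N·A_s) = (1.78×10^-8)(27.8)/(7×1.399e-07) = 0.5054 Ω
Section 2: A = π(0.405/2 mm)² = π(2.0250e-04 m)² = 1.288e-07 m²
R₂ = (1.78×10^-8)(26)/(1.288e-07) = 3.592 Ω
R = R₁ + R₂ = 4.098 Ω
V = IR = 23 × 4.098 = 94.3 V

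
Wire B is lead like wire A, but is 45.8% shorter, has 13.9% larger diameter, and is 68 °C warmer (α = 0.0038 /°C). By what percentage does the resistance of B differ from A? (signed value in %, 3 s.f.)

-47.4%

R ∝ ρL/d² with ρ ∝ (1+αΔT), so R_B/R_A = (1 − 45.8/100) × (1 + 13.9/100)⁻² × (1 + 0.0038×68)
= 0.542 × 0.7708 × 1.258 = 0.5257
(R_B − R_A)/R_A = 0.5257 − 1 = -47.4%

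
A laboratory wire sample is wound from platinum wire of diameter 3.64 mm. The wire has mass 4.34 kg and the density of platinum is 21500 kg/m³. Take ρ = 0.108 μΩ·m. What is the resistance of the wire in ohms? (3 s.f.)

0.201 Ω

ρ = 0.108 μΩ·m = 1.08×10^-7 Ω·m
A = π(d/2)² = π(1.8200e-03 m)² = 1.0406e-05 m²
L = m/(density·A) = 4.34/(21500×1.0406e-05) = 19.4 m
R = ρL/A = (1.08×10^-7)(19.4)/(1.0406e-05) = 0.201 Ω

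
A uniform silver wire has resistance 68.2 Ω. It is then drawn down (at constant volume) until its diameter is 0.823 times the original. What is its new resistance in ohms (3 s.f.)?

149 Ω

Volume constant ⇒ L' = L/r² with r = 0.823. R' = ρL'/A' = ρ(L/r²)/(πr²d₀²/4) = R/r⁴.
R' = 2.18 × 68.2 = 149 Ω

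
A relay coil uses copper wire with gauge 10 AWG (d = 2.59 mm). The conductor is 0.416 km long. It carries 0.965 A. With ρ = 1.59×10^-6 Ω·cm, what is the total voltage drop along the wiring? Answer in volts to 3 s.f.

ρ = 1.59×10^-6 Ω·cm = 1.59×10^-8 Ω·m
A = π(2.59/2 mm)² = π(1.2950e-03 m)² = 5.269e-06 m²
R = ρL/A = (1.59×10^-8)(416)/(5.269e-06) = 1.255 Ω
V = IR = 0.965 × 1.255 = 1.21 V

1.21 V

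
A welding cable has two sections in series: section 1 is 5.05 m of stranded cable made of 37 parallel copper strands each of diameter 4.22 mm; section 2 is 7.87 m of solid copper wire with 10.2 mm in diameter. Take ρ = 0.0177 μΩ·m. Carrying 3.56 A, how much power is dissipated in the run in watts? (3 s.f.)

ρ = 0.0177 μΩ·m = 1.77×10^-8 Ω·m
Section 1: A_strand = π(2.1100e-03)² = 1.399e-05 m²; R₁ = ρL/(N·A_s) = (1.77×10^-8)(5.05)/(37×1.399e-05) = 1.727×10^-4 Ω
Section 2: A = π(d/2)² = π(5.1000e-03 m)² = 8.171e-05 m²
R₂ = (1.77×10^-8)(7.87)/(8.171e-05) = 0.001705 Ω
R = R₁ + R₂ = 0.001877 Ω
P = I²R = (3.56)² × 0.001877 = 0.0238 W

0.0238 W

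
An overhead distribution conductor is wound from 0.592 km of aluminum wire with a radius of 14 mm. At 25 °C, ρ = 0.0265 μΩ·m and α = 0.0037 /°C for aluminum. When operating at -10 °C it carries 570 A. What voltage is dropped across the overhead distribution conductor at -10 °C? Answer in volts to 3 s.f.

ρ = 0.0265 μΩ·m = 2.65×10^-8 Ω·m
A = πr² = π(1.4000e-02 m)² = 6.158e-04 m²
R₍25₎ = ρL/A = (2.65×10^-8)(592)/(6.158e-04) = 0.02548 Ω
R₍-10₎ = R₍25₎(1 + αΔT) = 0.02548 × (1 + 0.0037×-35) = 0.02218 Ω
V = IR = 570 × 0.02218 = 12.6 V

12.6 V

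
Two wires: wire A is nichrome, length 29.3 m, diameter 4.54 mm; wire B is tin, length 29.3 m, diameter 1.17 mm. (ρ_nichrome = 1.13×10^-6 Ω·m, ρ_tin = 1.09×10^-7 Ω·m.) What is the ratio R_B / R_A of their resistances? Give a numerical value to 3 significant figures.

R ∝ ρL/d², so R_B/R_A = (ρ_B/ρ_A) × (d_A/d_B)²
= (1.09×10^-7/1.13×10^-6) × (4.54/1.17)² = 1.45

1.45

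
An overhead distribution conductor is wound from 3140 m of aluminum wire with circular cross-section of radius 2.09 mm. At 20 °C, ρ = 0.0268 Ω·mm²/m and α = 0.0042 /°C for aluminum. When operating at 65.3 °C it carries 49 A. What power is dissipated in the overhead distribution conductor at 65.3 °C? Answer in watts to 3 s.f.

ρ = 0.0268 Ω·mm²/m = 2.68×10^-8 Ω·m
A = πr² = π(2.0900e-03 m)² = 1.372e-05 m²
R₍20₎ = ρL/A = (2.68×10^-8)(3140)/(1.372e-05) = 6.132 Ω
R₍65.3₎ = R₍20₎(1 + αΔT) = 6.132 × (1 + 0.0042×45.3) = 7.299 Ω
P = I²R = (49)² × 7.299 = 17500 W

17500 W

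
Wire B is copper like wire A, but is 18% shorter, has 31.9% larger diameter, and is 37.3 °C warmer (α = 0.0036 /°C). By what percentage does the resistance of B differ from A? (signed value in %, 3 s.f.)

R ∝ ρL/d² with ρ ∝ (1+αΔT), so R_B/R_A = (1 − 18/100) × (1 + 31.9/100)⁻² × (1 + 0.0036×37.3)
= 0.82 × 0.5748 × 1.134 = 0.5346
(R_B − R_A)/R_A = 0.5346 − 1 = -46.5%

-46.5%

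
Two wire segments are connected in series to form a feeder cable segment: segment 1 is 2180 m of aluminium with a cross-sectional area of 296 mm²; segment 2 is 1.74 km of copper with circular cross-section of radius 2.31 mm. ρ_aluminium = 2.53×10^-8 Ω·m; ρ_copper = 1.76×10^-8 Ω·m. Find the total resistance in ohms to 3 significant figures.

2.01 Ω

Segment 1: A = 296 mm² = 2.960e-04 m²
R₁ = ρL/A = (2.53×10^-8)(2180)/(2.960e-04) = 0.1863 Ω
Segment 2: A = πr² = π(2.3100e-03 m)² = 1.676e-05 m²
R₂ = (1.76×10^-8)(1740)/(1.676e-05) = 1.827 Ω
R = R₁ + R₂ = 2.01 Ω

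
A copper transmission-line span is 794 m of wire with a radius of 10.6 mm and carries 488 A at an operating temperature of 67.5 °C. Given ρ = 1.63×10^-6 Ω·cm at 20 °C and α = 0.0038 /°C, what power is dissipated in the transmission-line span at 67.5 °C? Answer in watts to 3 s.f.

10300 W

ρ = 1.63×10^-6 Ω·cm = 1.63×10^-8 Ω·m
A = πr² = π(1.0600e-02 m)² = 3.530e-04 m²
R₍20₎ = ρL/A = (1.63×10^-8)(794)/(3.530e-04) = 0.03666 Ω
R₍67.5₎ = R₍20₎(1 + αΔT) = 0.03666 × (1 + 0.0038×47.5) = 0.04328 Ω
P = I²R = (488)² × 0.04328 = 10300 W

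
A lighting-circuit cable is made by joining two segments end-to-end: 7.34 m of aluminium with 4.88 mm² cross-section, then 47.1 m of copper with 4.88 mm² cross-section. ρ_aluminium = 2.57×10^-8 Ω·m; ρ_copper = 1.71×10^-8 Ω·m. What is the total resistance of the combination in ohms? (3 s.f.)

0.204 Ω

Segment 1: A = 4.88 mm² = 4.880e-06 m²
R₁ = ρL/A = (2.57×10^-8)(7.34)/(4.880e-06) = 0.03866 Ω
R₂ = (1.71×10^-8)(47.1)/(4.880e-06) = 0.165 Ω
R = R₁ + R₂ = 0.204 Ω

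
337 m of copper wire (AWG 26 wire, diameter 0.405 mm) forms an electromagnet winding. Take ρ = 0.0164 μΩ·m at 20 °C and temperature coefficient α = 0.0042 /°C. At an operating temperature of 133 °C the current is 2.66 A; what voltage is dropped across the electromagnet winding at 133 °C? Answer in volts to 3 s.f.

168 V

ρ = 0.0164 μΩ·m = 1.64×10^-8 Ω·m
A = π(0.405/2 mm)² = π(2.0250e-04 m)² = 1.288e-07 m²
R₍20₎ = ρL/A = (1.64×10^-8)(337)/(1.288e-07) = 42.9 Ω
R₍133₎ = R₍20₎(1 + αΔT) = 42.9 × (1 + 0.0042×113) = 63.26 Ω
V = IR = 2.66 × 63.26 = 168 V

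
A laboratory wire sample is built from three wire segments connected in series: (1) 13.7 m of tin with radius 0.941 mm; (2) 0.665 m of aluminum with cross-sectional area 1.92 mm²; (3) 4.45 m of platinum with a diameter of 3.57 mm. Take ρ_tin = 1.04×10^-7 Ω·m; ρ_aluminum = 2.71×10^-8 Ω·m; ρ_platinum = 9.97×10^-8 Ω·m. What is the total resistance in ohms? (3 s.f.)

0.566 Ω

Seg 1: A = πr² = π(9.4100e-04 m)² = 2.782e-06 m²
R_1 = (1.04×10^-7)(13.7)/(2.782e-06) = 0.5122 Ω
Seg 2: A = 1.92 mm² = 1.920e-06 m²
R_2 = (2.71×10^-8)(0.665)/(1.920e-06) = 0.009386 Ω
Seg 3: A = π(d/2)² = π(1.7850e-03 m)² = 1.001e-05 m²
R_3 = (9.97×10^-8)(4.45)/(1.001e-05) = 0.04432 Ω
R_total = R_1 + R_2 + R_3 = 0.566 Ω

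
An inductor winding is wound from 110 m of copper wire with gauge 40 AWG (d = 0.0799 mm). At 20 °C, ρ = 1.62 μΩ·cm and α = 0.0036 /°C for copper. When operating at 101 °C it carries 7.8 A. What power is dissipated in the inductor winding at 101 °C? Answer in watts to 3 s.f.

ρ = 1.62 μΩ·cm = 1.62×10^-8 Ω·m
A = π(0.0799/2 mm)² = π(3.9950e-05 m)² = 5.014e-09 m²
R₍20₎ = ρL/A = (1.62×10^-8)(110)/(5.014e-09) = 355.4 Ω
R₍101₎ = R₍20₎(1 + αΔT) = 355.4 × (1 + 0.0036×81) = 459 Ω
P = I²R = (7.8)² × 459 = 27900 W

27900 W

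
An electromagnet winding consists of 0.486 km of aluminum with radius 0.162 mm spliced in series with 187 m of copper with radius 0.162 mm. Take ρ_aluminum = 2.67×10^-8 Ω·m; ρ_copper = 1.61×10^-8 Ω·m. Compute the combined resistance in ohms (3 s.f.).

194 Ω

Segment 1: A = πr² = π(1.6200e-04 m)² = 8.245e-08 m²
R₁ = ρL/A = (2.67×10^-8)(486)/(8.245e-08) = 157.4 Ω
R₂ = (1.61×10^-8)(187)/(8.245e-08) = 36.52 Ω
R = R₁ + R₂ = 194 Ω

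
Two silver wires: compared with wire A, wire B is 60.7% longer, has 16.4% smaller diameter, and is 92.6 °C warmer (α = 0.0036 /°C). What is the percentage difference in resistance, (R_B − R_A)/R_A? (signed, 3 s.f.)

R ∝ ρL/d² with ρ ∝ (1+αΔT), so R_B/R_A = (1 + 60.7/100) × (1 − 16.4/100)⁻² × (1 + 0.0036×92.6)
= 1.607 × 1.431 × 1.333 = 3.066
(R_B − R_A)/R_A = 3.066 − 1 = 207%

207%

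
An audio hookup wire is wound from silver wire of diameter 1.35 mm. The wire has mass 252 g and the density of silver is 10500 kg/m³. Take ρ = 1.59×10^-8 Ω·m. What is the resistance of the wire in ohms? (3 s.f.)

A = π(d/2)² = π(6.7500e-04 m)² = 1.4314e-06 m²
L = m/(density·A) = 0.252/(10500×1.4314e-06) = 16.77 m
R = ρL/A = (1.59×10^-8)(16.77)/(1.4314e-06) = 0.186 Ω

0.186 Ω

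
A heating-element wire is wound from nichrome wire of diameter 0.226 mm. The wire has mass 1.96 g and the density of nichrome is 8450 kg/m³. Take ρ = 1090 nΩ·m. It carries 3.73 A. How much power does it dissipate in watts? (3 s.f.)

ρ = 1090 nΩ·m = 1.09×10^-6 Ω·m
A = π(d/2)² = π(1.1300e-04 m)² = 4.0115e-08 m²
L = m/(density·A) = 0.00196/(8450×4.0115e-08) = 5.782 m
R = ρL/A = (1.09×10^-6)(5.782)/(4.0115e-08) = 157.1 Ω
P = I²R = (3.73)² × 157.1 = 2190 W

2190 W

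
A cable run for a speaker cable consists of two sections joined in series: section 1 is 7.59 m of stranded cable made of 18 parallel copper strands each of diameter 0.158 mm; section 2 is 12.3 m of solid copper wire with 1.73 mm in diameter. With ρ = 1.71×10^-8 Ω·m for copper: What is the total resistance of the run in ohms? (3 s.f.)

Section 1: A_strand = π(7.9000e-05)² = 1.961e-08 m²; R₁ = ρL/(N·A_s) = (1.71×10^-8)(7.59)/(18×1.961e-08) = 0.3678 Ω
Section 2: A = π(d/2)² = π(8.6500e-04 m)² = 2.351e-06 m²
R₂ = (1.71×10^-8)(12.3)/(2.351e-06) = 0.08948 Ω
R = R₁ + R₂ = 0.457 Ω

0.457 Ω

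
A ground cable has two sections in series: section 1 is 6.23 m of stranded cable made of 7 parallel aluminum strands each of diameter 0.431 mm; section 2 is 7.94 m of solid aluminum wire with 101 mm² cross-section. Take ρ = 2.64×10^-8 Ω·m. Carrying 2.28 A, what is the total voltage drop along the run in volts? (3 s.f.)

0.372 V

Section 1: A_strand = π(2.1550e-04)² = 1.459e-07 m²; R₁ = ρL/(N·A_s) = (2.64×10^-8)(6.23)/(7×1.459e-07) = 0.161 Ω
Section 2: A = 101 mm² = 1.010e-04 m²
R₂ = (2.64×10^-8)(7.94)/(1.010e-04) = 0.002075 Ω
R = R₁ + R₂ = 0.1631 Ω
V = IR = 2.28 × 0.1631 = 0.372 V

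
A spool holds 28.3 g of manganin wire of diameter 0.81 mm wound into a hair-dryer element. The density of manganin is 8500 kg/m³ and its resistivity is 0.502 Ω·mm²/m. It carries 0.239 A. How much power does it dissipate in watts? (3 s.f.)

ρ = 0.502 Ω·mm²/m = 5.02×10^-7 Ω·m
A = π(d/2)² = π(4.0500e-04 m)² = 5.1530e-07 m²
L = m/(density·A) = 0.0283/(8500×5.1530e-07) = 6.461 m
R = ρL/A = (5.02×10^-7)(6.461)/(5.1530e-07) = 6.294 Ω
P = I²R = (0.239)² × 6.294 = 0.360 W

0.360 W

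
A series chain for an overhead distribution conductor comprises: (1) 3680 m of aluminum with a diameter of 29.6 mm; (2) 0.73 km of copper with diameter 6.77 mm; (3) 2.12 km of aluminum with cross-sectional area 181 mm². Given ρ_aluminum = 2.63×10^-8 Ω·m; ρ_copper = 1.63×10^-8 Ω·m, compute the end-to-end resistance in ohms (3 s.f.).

Seg 1: A = π(d/2)² = π(1.4800e-02 m)² = 6.881e-04 m²
R_1 = (2.63×10^-8)(3680)/(6.881e-04) = 0.1406 Ω
Seg 2: A = π(d/2)² = π(3.3850e-03 m)² = 3.600e-05 m²
R_2 = (1.63×10^-8)(730)/(3.600e-05) = 0.3306 Ω
Seg 3: A = 181 mm² = 1.810e-04 m²
R_3 = (2.63×10^-8)(2120)/(1.810e-04) = 0.308 Ω
R_total = R_1 + R_2 + R_3 = 0.779 Ω

0.779 Ω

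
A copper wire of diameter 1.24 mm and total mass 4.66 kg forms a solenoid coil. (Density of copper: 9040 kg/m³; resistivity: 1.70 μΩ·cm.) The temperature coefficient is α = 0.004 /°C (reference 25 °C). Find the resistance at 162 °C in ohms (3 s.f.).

9.30 Ω

ρ = 1.70 μΩ·cm = 1.70×10^-8 Ω·m
A = π(d/2)² = π(6.2000e-04 m)² = 1.2076e-06 m²
L = m/(density·A) = 4.66/(9040×1.2076e-06) = 426.9 m
R = ρL/A = (1.70×10^-8)(426.9)/(1.2076e-06) = 6.009 Ω
R(162 °C) = 6.009 × (1 + 0.004×137) = 9.30 Ω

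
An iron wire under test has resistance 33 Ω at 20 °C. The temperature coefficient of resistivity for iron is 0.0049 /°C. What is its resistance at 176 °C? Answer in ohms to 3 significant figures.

ΔT = 176 − 20 = 156 °C
R = R₀(1 + αΔT) = 33 × (1 + 0.0049×156) = 33 × 1.764 = 58.2 Ω

58.2 Ω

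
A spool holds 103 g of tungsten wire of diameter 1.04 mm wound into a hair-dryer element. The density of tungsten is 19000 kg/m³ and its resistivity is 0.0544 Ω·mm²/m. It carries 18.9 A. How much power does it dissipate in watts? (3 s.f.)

ρ = 0.0544 Ω·mm²/m = 5.44×10^-8 Ω·m
A = π(d/2)² = π(5.2000e-04 m)² = 8.4949e-07 m²
L = m/(density·A) = 0.103/(19000×8.4949e-07) = 6.382 m
R = ρL/A = (5.44×10^-8)(6.382)/(8.4949e-07) = 0.4087 Ω
P = I²R = (18.9)² × 0.4087 = 146 W

146 W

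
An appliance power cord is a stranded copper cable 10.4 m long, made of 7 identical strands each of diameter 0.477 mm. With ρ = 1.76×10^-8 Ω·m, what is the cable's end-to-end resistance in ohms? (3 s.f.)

0.146 Ω

A_strand = π(2.3850e-04 m)² = 1.787e-07 m²
R_strand = ρL/A = (1.76×10^-8)(10.4)/(1.787e-07) = 1.024 Ω
R_total = R_strand/N = 1.024/7 = 0.146 Ω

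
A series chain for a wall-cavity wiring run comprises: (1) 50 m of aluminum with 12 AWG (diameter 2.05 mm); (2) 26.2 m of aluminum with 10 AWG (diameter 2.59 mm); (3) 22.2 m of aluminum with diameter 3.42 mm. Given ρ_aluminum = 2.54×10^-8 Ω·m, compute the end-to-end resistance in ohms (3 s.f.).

Seg 1: A = π(2.05/2 mm)² = π(1.0250e-03 m)² = 3.301e-06 m²
R_1 = (2.54×10^-8)(50)/(3.301e-06) = 0.3848 Ω
Seg 2: A = π(2.59/2 mm)² = π(1.2950e-03 m)² = 5.269e-06 m²
R_2 = (2.54×10^-8)(26.2)/(5.269e-06) = 0.1263 Ω
Seg 3: A = π(d/2)² = π(1.7100e-03 m)² = 9.186e-06 m²
R_3 = (2.54×10^-8)(22.2)/(9.186e-06) = 0.06138 Ω
R_total = R_1 + R_2 + R_3 = 0.572 Ω

0.572 Ω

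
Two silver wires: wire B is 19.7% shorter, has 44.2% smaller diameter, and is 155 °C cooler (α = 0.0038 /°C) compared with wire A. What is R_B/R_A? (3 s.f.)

1.06

R ∝ ρL/d² with ρ ∝ (1+αΔT), so R_B/R_A = (1 − 19.7/100) × (1 − 44.2/100)⁻² × (1 − 0.0038×155)
= 0.803 × 3.212 × 0.411 = 1.06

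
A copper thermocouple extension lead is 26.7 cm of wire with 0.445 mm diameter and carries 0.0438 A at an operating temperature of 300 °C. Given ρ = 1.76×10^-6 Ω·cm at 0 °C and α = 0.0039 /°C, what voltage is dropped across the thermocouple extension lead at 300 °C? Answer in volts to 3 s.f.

0.00287 V

ρ = 1.76×10^-6 Ω·cm = 1.76×10^-8 Ω·m
A = π(d/2)² = π(2.2250e-04 m)² = 1.555e-07 m²
R₍0₎ = ρL/A = (1.76×10^-8)(0.267)/(1.555e-07) = 0.03021 Ω
R₍300₎ = R₍0₎(1 + αΔT) = 0.03021 × (1 + 0.0039×300) = 0.06557 Ω
V = IR = 0.0438 × 0.06557 = 0.00287 V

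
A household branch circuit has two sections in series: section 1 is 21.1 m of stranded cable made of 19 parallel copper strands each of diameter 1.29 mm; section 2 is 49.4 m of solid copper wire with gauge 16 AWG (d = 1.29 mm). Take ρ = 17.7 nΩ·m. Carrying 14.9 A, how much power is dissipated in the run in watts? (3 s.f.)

ρ = 17.7 nΩ·m = 1.77×10^-8 Ω·m
Section 1: A_strand = π(6.4500e-04)² = 1.307e-06 m²; R₁ = ρL/(N·A_s) = (1.77×10^-8)(21.1)/(19×1.307e-06) = 0.01504 Ω
Section 2: A = π(1.29/2 mm)² = π(6.4500e-04 m)² = 1.307e-06 m²
R₂ = (1.77×10^-8)(49.4)/(1.307e-06) = 0.669 Ω
R = R₁ + R₂ = 0.684 Ω
P = I²R = (14.9)² × 0.684 = 152 W

152 W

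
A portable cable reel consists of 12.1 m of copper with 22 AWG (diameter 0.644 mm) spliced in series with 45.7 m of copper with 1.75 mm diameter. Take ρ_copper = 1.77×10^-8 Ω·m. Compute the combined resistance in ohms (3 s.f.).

0.994 Ω

Segment 1: A = π(0.644/2 mm)² = π(3.2200e-04 m)² = 3.257e-07 m²
R₁ = ρL/A = (1.77×10^-8)(12.1)/(3.257e-07) = 0.6575 Ω
Segment 2: A = π(d/2)² = π(8.7500e-04 m)² = 2.405e-06 m²
R₂ = (1.77×10^-8)(45.7)/(2.405e-06) = 0.3363 Ω
R = R₁ + R₂ = 0.994 Ω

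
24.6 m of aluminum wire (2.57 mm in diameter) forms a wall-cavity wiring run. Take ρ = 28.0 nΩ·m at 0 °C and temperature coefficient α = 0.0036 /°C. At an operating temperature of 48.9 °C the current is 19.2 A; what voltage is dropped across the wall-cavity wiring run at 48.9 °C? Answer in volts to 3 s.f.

ρ = 28.0 nΩ·m = 2.80×10^-8 Ω·m
A = π(d/2)² = π(1.2850e-03 m)² = 5.187e-06 m²
R₍0₎ = ρL/A = (2.80×10^-8)(24.6)/(5.187e-06) = 0.1328 Ω
R₍48.9₎ = R₍0₎(1 + αΔT) = 0.1328 × (1 + 0.0036×48.9) = 0.1562 Ω
V = IR = 19.2 × 0.1562 = 3.00 V

3.00 V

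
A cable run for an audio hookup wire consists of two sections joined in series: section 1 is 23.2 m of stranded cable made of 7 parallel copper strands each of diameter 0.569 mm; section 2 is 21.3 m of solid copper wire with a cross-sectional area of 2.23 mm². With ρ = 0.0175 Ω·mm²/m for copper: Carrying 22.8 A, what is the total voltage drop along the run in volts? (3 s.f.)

ρ = 0.0175 Ω·mm²/m = 1.75×10^-8 Ω·m
Section 1: A_strand = π(2.8450e-04)² = 2.543e-07 m²; R₁ = ρL/(N·A_s) = (1.75×10^-8)(23.2)/(7×2.543e-07) = 0.2281 Ω
Section 2: A = 2.23 mm² = 2.230e-06 m²
R₂ = (1.75×10^-8)(21.3)/(2.230e-06) = 0.1672 Ω
R = R₁ + R₂ = 0.3952 Ω
V = IR = 22.8 × 0.3952 = 9.01 V

9.01 V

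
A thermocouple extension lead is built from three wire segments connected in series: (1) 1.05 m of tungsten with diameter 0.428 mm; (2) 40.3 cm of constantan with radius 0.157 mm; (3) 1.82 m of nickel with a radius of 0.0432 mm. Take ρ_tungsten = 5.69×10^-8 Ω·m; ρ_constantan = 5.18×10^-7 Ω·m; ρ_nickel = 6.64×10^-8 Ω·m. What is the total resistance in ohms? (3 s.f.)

23.7 Ω

Seg 1: A = π(d/2)² = π(2.1400e-04 m)² = 1.439e-07 m²
R_1 = (5.69×10^-8)(1.05)/(1.439e-07) = 0.4153 Ω
Seg 2: A = πr² = π(1.5700e-04 m)² = 7.744e-08 m²
R_2 = (5.18×10^-7)(0.403)/(7.744e-08) = 2.696 Ω
Seg 3: A = πr² = π(4.3200e-05 m)² = 5.863e-09 m²
R_3 = (6.64×10^-8)(1.82)/(5.863e-09) = 20.61 Ω
R_total = R_1 + R_2 + R_3 = 23.7 Ω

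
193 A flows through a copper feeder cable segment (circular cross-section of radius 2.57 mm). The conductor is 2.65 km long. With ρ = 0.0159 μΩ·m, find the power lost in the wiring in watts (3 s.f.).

ρ = 0.0159 μΩ·m = 1.59×10^-8 Ω·m
A = πr² = π(2.5700e-03 m)² = 2.075e-05 m²
R = ρL/A = (1.59×10^-8)(2650)/(2.075e-05) = 2.031 Ω
P = I²R = (193)² × 2.031 = 75600 W

75600 W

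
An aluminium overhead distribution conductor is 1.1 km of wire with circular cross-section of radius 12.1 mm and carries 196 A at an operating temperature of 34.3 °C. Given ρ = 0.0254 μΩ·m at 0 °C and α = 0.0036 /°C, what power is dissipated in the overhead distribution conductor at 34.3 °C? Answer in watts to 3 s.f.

ρ = 0.0254 μΩ·m = 2.54×10^-8 Ω·m
A = πr² = π(1.2100e-02 m)² = 4.600e-04 m²
R₍0₎ = ρL/A = (2.54×10^-8)(1100)/(4.600e-04) = 0.06074 Ω
R₍34.3₎ = R₍0₎(1 + αΔT) = 0.06074 × (1 + 0.0036×34.3) = 0.06825 Ω
P = I²R = (196)² × 0.06825 = 2620 W

2620 W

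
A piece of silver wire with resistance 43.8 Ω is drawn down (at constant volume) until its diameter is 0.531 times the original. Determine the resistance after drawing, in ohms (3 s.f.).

551 Ω

Volume constant ⇒ L' = L/r² with r = 0.531. R' = ρL'/A' = ρ(L/r²)/(πr²d₀²/4) = R/r⁴.
R' = 12.58 × 43.8 = 551 Ω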